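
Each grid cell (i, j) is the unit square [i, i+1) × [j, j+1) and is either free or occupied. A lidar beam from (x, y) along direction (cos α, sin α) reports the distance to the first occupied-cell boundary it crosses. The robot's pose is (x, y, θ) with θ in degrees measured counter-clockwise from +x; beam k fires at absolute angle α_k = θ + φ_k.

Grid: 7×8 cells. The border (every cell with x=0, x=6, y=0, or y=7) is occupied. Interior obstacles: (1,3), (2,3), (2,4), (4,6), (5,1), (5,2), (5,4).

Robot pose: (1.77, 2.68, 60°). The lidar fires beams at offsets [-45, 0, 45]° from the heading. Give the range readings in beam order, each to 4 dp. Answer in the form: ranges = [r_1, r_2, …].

ranges = [1.2364, 0.3695, 0.3313]

beam 1: φ=-45°, α=15°
  direction (0.9659, 0.2588); cell (1,2); t to first gridline: x 0.2381, y 1.2364 (then +1.0353 / +3.8637)
    (2,2) via x @ 0.2381
    (2,3) via y @ 1.2364  # hit
  → r_1 = 1.2364
beam 2: φ=0°, α=60°
  direction (0.5000, 0.8660); cell (1,2); t to first gridline: x 0.4600, y 0.3695 (then +2.0000 / +1.1547)
    (1,3) via y @ 0.3695  # hit
  → r_2 = 0.3695
beam 3: φ=45°, α=105°
  direction (-0.2588, 0.9659); cell (1,2); t to first gridline: x 2.9751, y 0.3313 (then +3.8637 / +1.0353)
    (1,3) via y @ 0.3313  # hit
  → r_3 = 0.3313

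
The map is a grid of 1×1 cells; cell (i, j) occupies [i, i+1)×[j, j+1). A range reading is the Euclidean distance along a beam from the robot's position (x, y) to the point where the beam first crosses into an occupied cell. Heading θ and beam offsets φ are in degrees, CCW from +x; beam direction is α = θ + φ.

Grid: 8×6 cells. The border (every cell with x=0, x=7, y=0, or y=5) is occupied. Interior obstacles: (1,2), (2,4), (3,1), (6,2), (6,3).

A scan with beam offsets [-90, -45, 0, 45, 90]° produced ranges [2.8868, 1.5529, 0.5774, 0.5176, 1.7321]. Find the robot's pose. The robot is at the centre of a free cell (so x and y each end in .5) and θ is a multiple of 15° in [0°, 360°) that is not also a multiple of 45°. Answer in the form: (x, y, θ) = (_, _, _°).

(x, y, θ) = (2.5, 2.5, 150°)

The pose lattice has 19·16 = 304 candidates. Test each by forward raycasting.
  (6.5, 4.5, 75°): beam 1 = 0.5176 ≠ 2.8868 ✗
  (5.5, 3.5, 330°): beam 2 = 2.5882 ≠ 1.5529 ✗
  (6.5, 1.5, 75°): beam 1 = 0.5176 ≠ 2.8868 ✗
  (3.5, 3.5, 195°): beam 1 = 1.5529 ≠ 2.8868 ✗
  …
  (2.5, 2.5, 150°): r_1=2.8868, r_2=1.5529, r_3=0.5774, r_4=0.5176, r_5=1.7321 — all match ✓
No second candidate reproduces the full scan.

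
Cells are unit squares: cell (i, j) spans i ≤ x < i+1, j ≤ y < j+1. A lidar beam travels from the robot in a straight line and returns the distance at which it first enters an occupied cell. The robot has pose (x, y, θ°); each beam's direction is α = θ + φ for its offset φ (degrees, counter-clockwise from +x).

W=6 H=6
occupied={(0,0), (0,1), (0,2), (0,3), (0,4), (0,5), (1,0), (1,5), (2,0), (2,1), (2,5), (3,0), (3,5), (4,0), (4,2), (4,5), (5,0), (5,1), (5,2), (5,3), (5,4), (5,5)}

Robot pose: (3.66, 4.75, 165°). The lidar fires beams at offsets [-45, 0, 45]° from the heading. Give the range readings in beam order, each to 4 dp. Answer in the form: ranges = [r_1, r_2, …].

ranges = [0.2887, 0.9659, 3.0715]

beam 1: φ=-45°, α=120°
  dir = (cos 120°, sin 120°) = (-0.5000, 0.8660); from cell (3,4)
  next x-line at t=1.3200, next y-line at t=0.2887; Δt_x=2.0000, Δt_y=1.1547
    y: enter (3,5) at t=0.2887 ← occupied
  → r_1 = 0.2887
beam 2: φ=0°, α=165°
  dir = (cos 165°, sin 165°) = (-0.9659, 0.2588); from cell (3,4)
  next x-line at t=0.6833, next y-line at t=0.9659; Δt_x=1.0353, Δt_y=3.8637
    x: enter (2,4) at t=0.6833
    y: enter (2,5) at t=0.9659 ← occupied
  → r_2 = 0.9659
beam 3: φ=45°, α=210°
  dir = (cos 210°, sin 210°) = (-0.8660, -0.5000); from cell (3,4)
  next x-line at t=0.7621, next y-line at t=1.5000; Δt_x=1.1547, Δt_y=2.0000
    x: enter (2,4) at t=0.7621
    y: enter (2,3) at t=1.5000
    x: enter (1,3) at t=1.9168
    x: enter (0,3) at t=3.0715 ← occupied
  → r_3 = 3.0715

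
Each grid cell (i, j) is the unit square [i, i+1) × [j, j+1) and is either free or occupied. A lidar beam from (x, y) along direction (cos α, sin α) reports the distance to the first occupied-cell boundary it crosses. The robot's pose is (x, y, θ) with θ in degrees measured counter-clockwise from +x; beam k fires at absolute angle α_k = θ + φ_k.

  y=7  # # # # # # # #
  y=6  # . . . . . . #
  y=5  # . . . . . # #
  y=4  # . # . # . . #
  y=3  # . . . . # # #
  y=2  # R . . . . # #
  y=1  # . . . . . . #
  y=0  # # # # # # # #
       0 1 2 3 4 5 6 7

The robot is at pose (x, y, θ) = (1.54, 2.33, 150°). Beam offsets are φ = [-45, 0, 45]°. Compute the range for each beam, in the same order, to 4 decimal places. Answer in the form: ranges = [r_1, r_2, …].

beam 1: φ=-45°, α=105°
  direction (-0.2588, 0.9659); cell (1,2); t to first gridline: x 2.0864, y 0.6936 (then +3.8637 / +1.0353)
    (1,3) via y @ 0.6936
    (1,4) via y @ 1.7289
    (0,4) via x @ 2.0864  # hit
  → r_1 = 2.0864
beam 2: φ=0°, α=150°
  direction (-0.8660, 0.5000); cell (1,2); t to first gridline: x 0.6235, y 1.3400 (then +1.1547 / +2.0000)
    (0,2) via x @ 0.6235  # hit
  → r_2 = 0.6235
beam 3: φ=45°, α=195°
  direction (-0.9659, -0.2588); cell (1,2); t to first gridline: x 0.5590, y 1.2750 (then +1.0353 / +3.8637)
    (0,2) via x @ 0.5590  # hit
  → r_3 = 0.5590

ranges = [2.0864, 0.6235, 0.5590]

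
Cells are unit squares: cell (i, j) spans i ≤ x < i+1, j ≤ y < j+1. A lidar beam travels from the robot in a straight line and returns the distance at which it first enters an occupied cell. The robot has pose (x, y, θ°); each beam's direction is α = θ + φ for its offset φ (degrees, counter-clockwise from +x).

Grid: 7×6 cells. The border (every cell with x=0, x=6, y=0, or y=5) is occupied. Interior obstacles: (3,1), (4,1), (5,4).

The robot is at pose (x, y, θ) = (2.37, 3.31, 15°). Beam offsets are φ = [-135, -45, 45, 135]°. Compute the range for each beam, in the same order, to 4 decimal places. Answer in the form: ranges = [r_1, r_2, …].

beam 1: φ=-135°, α=240°
  d=(-0.5000,-0.8660)  start (2,3)  tX=0.7400 tY=0.3580  stride 1/|dx|=2.0000 1/|dy|=1.1547
    cross y-line → (2,2), t=0.3580
    cross x-line → (1,2), t=0.7400
    cross y-line → (1,1), t=1.5127
    cross y-line → (1,0), t=2.6674 (wall)
  → r_1 = 2.6674
beam 2: φ=-45°, α=330°
  d=(0.8660,-0.5000)  start (2,3)  tX=0.7275 tY=0.6200  stride 1/|dx|=1.1547 1/|dy|=2.0000
    cross y-line → (2,2), t=0.6200
    cross x-line → (3,2), t=0.7275
    cross x-line → (4,2), t=1.8822
    cross y-line → (4,1), t=2.6200 (wall)
  → r_2 = 2.6200
beam 3: φ=45°, α=60°
  d=(0.5000,0.8660)  start (2,3)  tX=1.2600 tY=0.7967  stride 1/|dx|=2.0000 1/|dy|=1.1547
    cross y-line → (2,4), t=0.7967
    cross x-line → (3,4), t=1.2600
    cross y-line → (3,5), t=1.9514 (wall)
  → r_3 = 1.9514
beam 4: φ=135°, α=150°
  d=(-0.8660,0.5000)  start (2,3)  tX=0.4272 tY=1.3800  stride 1/|dx|=1.1547 1/|dy|=2.0000
    cross x-line → (1,3), t=0.4272
    cross y-line → (1,4), t=1.3800
    cross x-line → (0,4), t=1.5819 (wall)
  → r_4 = 1.5819

ranges = [2.6674, 2.6200, 1.9514, 1.5819]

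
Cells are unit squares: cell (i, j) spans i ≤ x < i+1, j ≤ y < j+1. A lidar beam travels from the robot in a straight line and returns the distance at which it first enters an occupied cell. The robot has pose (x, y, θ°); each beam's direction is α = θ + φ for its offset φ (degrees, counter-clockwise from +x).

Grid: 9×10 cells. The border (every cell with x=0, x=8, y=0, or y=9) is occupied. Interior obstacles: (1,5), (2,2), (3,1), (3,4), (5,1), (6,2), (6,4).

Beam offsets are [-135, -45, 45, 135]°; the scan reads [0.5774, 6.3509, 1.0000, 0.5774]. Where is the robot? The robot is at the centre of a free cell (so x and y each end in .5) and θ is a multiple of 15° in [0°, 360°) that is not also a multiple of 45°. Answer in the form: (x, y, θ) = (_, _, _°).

(x, y, θ) = (7.5, 8.5, 255°)

Enumerate (i+0.5, j+0.5, θ) over the 49 free cells and 16 admissible headings. For each, cast all 4 beams and compare to the given ranges.
  (3.5, 8.5, 120°): beam 1 = 4.6587 ≠ 0.5774 ✗
  (1.5, 7.5, 105°): beam 1 = 5.1962 ≠ 0.5774 ✗
  (2.5, 4.5, 15°): beam 1 = 3.0000 ≠ 0.5774 ✗
  …
  (7.5, 8.5, 255°): r_1=0.5774, r_2=6.3509, r_3=1.0000, r_4=0.5774 — all match ✓
Only this pose fits every beam.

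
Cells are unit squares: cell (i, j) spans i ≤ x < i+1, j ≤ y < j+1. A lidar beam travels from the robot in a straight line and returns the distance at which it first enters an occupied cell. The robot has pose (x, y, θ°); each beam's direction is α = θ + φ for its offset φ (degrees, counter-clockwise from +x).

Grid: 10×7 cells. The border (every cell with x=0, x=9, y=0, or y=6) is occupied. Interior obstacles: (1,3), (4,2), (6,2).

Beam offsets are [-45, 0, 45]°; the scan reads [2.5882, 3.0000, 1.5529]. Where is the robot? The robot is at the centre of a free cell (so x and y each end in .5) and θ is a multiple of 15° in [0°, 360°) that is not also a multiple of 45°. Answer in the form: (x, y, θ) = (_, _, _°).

Enumerate (i+0.5, j+0.5, θ) over the 37 free cells and 16 admissible headings. For each, cast all 3 beams and compare to the given ranges.
  (6.5, 4.5, 150°): beam 1 = 1.5529 ≠ 2.5882 ✗
  (2.5, 4.5, 75°): beam 1 = 3.0000 ≠ 2.5882 ✗
  (1.5, 5.5, 120°): beam 1 = 0.5176 ≠ 2.5882 ✗
  (1.5, 5.5, 150°): beam 1 = 0.5176 ≠ 2.5882 ✗
  (5.5, 5.5, 150°): beam 1 = 0.5176 ≠ 2.5882 ✗
  …
  (7.5, 5.5, 300°): r_1=2.5882, r_2=3.0000, r_3=1.5529 — all match ✓
Only this pose fits every beam.

(x, y, θ) = (7.5, 5.5, 300°)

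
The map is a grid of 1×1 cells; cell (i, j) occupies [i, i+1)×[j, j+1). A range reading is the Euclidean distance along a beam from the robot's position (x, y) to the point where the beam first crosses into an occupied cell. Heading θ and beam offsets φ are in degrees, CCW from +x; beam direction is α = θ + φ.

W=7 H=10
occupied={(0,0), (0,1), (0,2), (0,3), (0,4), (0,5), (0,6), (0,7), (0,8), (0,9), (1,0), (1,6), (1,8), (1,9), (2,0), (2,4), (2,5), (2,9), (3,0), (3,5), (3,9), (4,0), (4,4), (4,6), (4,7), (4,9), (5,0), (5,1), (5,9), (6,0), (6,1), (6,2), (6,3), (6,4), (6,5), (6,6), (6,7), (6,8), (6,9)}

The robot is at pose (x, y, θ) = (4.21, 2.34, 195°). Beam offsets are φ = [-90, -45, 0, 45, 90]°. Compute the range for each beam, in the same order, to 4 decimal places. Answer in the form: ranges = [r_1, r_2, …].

beam 1: φ=-90°, α=105°
  dir = (cos 105°, sin 105°) = (-0.2588, 0.9659); from cell (4,2)
  next x-line at t=0.8114, next y-line at t=0.6833; Δt_x=3.8637, Δt_y=1.0353
    y: enter (4,3) at t=0.6833
    x: enter (3,3) at t=0.8114
    y: enter (3,4) at t=1.7186
    y: enter (3,5) at t=2.7538 ← occupied
  → r_1 = 2.7538
beam 2: φ=-45°, α=150°
  dir = (cos 150°, sin 150°) = (-0.8660, 0.5000); from cell (4,2)
  next x-line at t=0.2425, next y-line at t=1.3200; Δt_x=1.1547, Δt_y=2.0000
    x: enter (3,2) at t=0.2425
    y: enter (3,3) at t=1.3200
    x: enter (2,3) at t=1.3972
    x: enter (1,3) at t=2.5519
    y: enter (1,4) at t=3.3200
    x: enter (0,4) at t=3.7066 ← occupied
  → r_2 = 3.7066
beam 3: φ=0°, α=195°
  dir = (cos 195°, sin 195°) = (-0.9659, -0.2588); from cell (4,2)
  next x-line at t=0.2174, next y-line at t=1.3137; Δt_x=1.0353, Δt_y=3.8637
    x: enter (3,2) at t=0.2174
    x: enter (2,2) at t=1.2527
    y: enter (2,1) at t=1.3137
    x: enter (1,1) at t=2.2880
    x: enter (0,1) at t=3.3232 ← occupied
  → r_3 = 3.3232
beam 4: φ=45°, α=240°
  dir = (cos 240°, sin 240°) = (-0.5000, -0.8660); from cell (4,2)
  next x-line at t=0.4200, next y-line at t=0.3926; Δt_x=2.0000, Δt_y=1.1547
    y: enter (4,1) at t=0.3926
    x: enter (3,1) at t=0.4200
    y: enter (3,0) at t=1.5473 ← occupied
  → r_4 = 1.5473
beam 5: φ=90°, α=285°
  dir = (cos 285°, sin 285°) = (0.2588, -0.9659); from cell (4,2)
  next x-line at t=3.0523, next y-line at t=0.3520; Δt_x=3.8637, Δt_y=1.0353
    y: enter (4,1) at t=0.3520
    y: enter (4,0) at t=1.3873 ← occupied
  → r_5 = 1.3873

ranges = [2.7538, 3.7066, 3.3232, 1.5473, 1.3873]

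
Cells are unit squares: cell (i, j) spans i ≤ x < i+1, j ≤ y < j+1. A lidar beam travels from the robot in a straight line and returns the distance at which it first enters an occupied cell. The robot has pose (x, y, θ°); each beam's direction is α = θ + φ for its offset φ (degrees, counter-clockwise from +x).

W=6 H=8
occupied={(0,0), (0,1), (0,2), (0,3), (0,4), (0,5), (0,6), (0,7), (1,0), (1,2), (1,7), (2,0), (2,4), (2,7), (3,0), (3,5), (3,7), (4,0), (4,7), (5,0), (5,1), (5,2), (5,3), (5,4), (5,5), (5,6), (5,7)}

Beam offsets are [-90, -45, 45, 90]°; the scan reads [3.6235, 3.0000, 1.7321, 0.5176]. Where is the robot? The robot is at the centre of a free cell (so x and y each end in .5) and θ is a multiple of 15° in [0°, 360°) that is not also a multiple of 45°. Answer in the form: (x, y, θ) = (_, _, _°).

(x, y, θ) = (3.5, 4.5, 345°)

Candidates: 21 free-cell centres × 16 headings = 336 poses. Raycast each; keep the one whose scan matches to 4 dp.
  (2.5, 2.5, 240°): beam 1 = 0.5774 ≠ 3.6235 ✗
  (3.5, 2.5, 105°): beam 1 = 1.5529 ≠ 3.6235 ✗
  (1.5, 5.5, 300°): beam 1 = 0.5774 ≠ 3.6235 ✗
  (4.5, 4.5, 105°): beam 1 = 0.5176 ≠ 3.6235 ✗
  …
  (3.5, 4.5, 345°): r_1=3.6235, r_2=3.0000, r_3=1.7321, r_4=0.5176 — all match ✓
Only this pose fits every beam.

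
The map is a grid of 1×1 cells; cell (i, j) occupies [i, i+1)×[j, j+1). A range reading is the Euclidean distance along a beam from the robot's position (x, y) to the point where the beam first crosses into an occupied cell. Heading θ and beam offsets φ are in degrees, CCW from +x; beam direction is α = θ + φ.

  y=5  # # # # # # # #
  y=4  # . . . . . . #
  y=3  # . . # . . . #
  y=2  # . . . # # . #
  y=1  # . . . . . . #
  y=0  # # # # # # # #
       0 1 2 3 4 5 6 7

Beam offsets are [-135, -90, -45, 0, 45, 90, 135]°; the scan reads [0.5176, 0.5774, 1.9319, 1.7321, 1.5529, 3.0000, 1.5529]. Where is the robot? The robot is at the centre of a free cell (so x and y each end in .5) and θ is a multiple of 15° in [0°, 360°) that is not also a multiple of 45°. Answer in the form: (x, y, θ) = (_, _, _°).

Enumerate (i+0.5, j+0.5, θ) over the 21 free cells and 16 admissible headings. For each, cast all 7 beams and compare to the given ranges.
  (4.5, 1.5, 60°): beam 2 = 1.0000 ≠ 0.5774 ✗
  (2.5, 4.5, 105°): beam 1 = 1.0000 ≠ 0.5176 ✗
  (2.5, 4.5, 150°): beam 1 = 1.9319 ≠ 0.5176 ✗
  (5.5, 4.5, 15°): beam 1 = 1.7321 ≠ 0.5176 ✗
  (3.5, 2.5, 195°): beam 1 = 0.5774 ≠ 0.5176 ✗
  …
  (5.5, 4.5, 210°): r_1=0.5176, r_2=0.5774, r_3=1.9319, r_4=1.7321, r_5=1.5529, r_6=3.0000, r_7=1.5529 — all match ✓
No second candidate reproduces the full scan.

(x, y, θ) = (5.5, 4.5, 210°)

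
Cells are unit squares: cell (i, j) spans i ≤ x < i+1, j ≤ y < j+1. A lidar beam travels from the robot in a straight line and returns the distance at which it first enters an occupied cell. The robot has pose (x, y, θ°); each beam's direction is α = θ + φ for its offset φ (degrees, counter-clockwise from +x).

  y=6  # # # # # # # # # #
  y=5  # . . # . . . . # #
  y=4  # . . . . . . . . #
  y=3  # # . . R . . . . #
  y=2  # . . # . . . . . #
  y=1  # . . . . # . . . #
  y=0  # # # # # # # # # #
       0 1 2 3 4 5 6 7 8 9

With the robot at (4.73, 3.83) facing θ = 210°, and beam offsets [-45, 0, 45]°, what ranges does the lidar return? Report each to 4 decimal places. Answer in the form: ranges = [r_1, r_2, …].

beam 1: φ=-45°, α=165°
  direction (-0.9659, 0.2588); cell (4,3); t to first gridline: x 0.7558, y 0.6568 (then +1.0353 / +3.8637)
    (4,4) via y @ 0.6568
    (3,4) via x @ 0.7558
    (2,4) via x @ 1.7910
    (1,4) via x @ 2.8263
    (0,4) via x @ 3.8616  # hit
  → r_1 = 3.8616
beam 2: φ=0°, α=210°
  direction (-0.8660, -0.5000); cell (4,3); t to first gridline: x 0.8429, y 1.6600 (then +1.1547 / +2.0000)
    (3,3) via x @ 0.8429
    (3,2) via y @ 1.6600  # hit
  → r_2 = 1.6600
beam 3: φ=45°, α=255°
  direction (-0.2588, -0.9659); cell (4,3); t to first gridline: x 2.8205, y 0.8593 (then +3.8637 / +1.0353)
    (4,2) via y @ 0.8593
    (4,1) via y @ 1.8946
    (3,1) via x @ 2.8205
    (3,0) via y @ 2.9298  # hit
  → r_3 = 2.9298

ranges = [3.8616, 1.6600, 2.9298]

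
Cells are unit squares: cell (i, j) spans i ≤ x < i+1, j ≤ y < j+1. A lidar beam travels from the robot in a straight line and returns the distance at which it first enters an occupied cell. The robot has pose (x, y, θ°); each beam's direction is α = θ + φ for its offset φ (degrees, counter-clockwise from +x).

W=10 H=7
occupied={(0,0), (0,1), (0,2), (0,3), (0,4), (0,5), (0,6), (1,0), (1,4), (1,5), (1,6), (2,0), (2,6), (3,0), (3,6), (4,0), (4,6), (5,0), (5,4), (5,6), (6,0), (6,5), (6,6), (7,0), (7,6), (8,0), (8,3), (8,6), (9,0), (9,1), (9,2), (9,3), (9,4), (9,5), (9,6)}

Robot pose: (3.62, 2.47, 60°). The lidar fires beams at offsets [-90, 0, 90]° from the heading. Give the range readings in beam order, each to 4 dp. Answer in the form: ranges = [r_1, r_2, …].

ranges = [2.9400, 2.7600, 3.0253]

beam 1: φ=-90°, α=330°
  direction (0.8660, -0.5000); cell (3,2); t to first gridline: x 0.4388, y 0.9400 (then +1.1547 / +2.0000)
    (4,2) via x @ 0.4388
    (4,1) via y @ 0.9400
    (5,1) via x @ 1.5935
    (6,1) via x @ 2.7482
    (6,0) via y @ 2.9400  # hit
  → r_1 = 2.9400
beam 2: φ=0°, α=60°
  direction (0.5000, 0.8660); cell (3,2); t to first gridline: x 0.7600, y 0.6120 (then +2.0000 / +1.1547)
    (3,3) via y @ 0.6120
    (4,3) via x @ 0.7600
    (4,4) via y @ 1.7667
    (5,4) via x @ 2.7600  # hit
  → r_2 = 2.7600
beam 3: φ=90°, α=150°
  direction (-0.8660, 0.5000); cell (3,2); t to first gridline: x 0.7159, y 1.0600 (then +1.1547 / +2.0000)
    (2,2) via x @ 0.7159
    (2,3) via y @ 1.0600
    (1,3) via x @ 1.8706
    (0,3) via x @ 3.0253  # hit
  → r_3 = 3.0253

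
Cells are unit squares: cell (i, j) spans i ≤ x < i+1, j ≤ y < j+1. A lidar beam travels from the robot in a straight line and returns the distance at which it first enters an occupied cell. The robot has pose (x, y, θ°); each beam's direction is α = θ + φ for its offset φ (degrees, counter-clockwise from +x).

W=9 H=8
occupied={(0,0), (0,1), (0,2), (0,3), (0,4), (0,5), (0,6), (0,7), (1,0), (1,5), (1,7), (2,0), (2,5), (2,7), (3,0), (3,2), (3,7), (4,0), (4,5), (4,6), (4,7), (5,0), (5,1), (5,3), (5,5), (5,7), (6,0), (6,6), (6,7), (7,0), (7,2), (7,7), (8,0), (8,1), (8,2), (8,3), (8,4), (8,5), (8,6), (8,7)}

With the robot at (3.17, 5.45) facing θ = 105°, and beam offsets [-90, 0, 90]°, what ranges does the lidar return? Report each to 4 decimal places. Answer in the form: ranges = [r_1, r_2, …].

beam 1: φ=-90°, α=15°
  d=(0.9659,0.2588)  start (3,5)  tX=0.8593 tY=2.1250  stride 1/|dx|=1.0353 1/|dy|=3.8637
    cross x-line → (4,5), t=0.8593 (wall)
  → r_1 = 0.8593
beam 2: φ=0°, α=105°
  d=(-0.2588,0.9659)  start (3,5)  tX=0.6568 tY=0.5694  stride 1/|dx|=3.8637 1/|dy|=1.0353
    cross y-line → (3,6), t=0.5694
    cross x-line → (2,6), t=0.6568
    cross y-line → (2,7), t=1.6047 (wall)
  → r_2 = 1.6047
beam 3: φ=90°, α=195°
  d=(-0.9659,-0.2588)  start (3,5)  tX=0.1760 tY=1.7387  stride 1/|dx|=1.0353 1/|dy|=3.8637
    cross x-line → (2,5), t=0.1760 (wall)
  → r_3 = 0.1760

ranges = [0.8593, 1.6047, 0.1760]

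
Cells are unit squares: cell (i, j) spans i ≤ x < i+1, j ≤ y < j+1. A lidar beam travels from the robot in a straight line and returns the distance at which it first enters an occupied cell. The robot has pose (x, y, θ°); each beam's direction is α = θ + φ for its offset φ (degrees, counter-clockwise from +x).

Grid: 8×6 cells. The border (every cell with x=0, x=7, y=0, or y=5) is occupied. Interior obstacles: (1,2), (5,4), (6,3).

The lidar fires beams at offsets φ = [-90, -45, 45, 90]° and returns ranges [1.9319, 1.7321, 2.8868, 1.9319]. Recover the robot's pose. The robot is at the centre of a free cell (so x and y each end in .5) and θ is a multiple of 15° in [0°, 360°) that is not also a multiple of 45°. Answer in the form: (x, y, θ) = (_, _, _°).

Enumerate (i+0.5, j+0.5, θ) over the 21 free cells and 16 admissible headings. For each, cast all 4 beams and compare to the given ranges.
  (4.5, 3.5, 330°): beam 1 = 2.8868 ≠ 1.9319 ✗
  (2.5, 4.5, 75°): beam 1 = 3.6235 ≠ 1.9319 ✗
  (1.5, 3.5, 345°): beam 1 = 0.5176 ≠ 1.9319 ✗
  (2.5, 3.5, 150°): beam 1 = 1.7321 ≠ 1.9319 ✗
  …
  (3.5, 3.5, 105°): r_1=1.9319, r_2=1.7321, r_3=2.8868, r_4=1.9319 — all match ✓
Unique over the lattice → pose = (3.5, 3.5, 105°).

(x, y, θ) = (3.5, 3.5, 105°)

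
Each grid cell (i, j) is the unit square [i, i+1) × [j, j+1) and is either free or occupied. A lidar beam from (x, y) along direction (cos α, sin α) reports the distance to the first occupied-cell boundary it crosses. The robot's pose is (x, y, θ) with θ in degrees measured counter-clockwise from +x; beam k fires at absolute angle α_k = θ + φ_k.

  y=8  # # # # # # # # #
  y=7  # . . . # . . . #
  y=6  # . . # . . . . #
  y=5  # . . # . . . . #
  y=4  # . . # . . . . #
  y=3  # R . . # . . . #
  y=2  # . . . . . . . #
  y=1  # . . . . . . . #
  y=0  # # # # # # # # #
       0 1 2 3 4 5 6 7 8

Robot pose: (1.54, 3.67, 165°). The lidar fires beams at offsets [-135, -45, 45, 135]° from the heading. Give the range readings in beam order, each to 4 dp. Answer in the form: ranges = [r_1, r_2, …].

ranges = [1.6859, 1.0800, 0.6235, 3.0831]

beam 1: φ=-135°, α=30°
  d=(0.8660,0.5000)  start (1,3)  tX=0.5312 tY=0.6600  stride 1/|dx|=1.1547 1/|dy|=2.0000
    cross x-line → (2,3), t=0.5312
    cross y-line → (2,4), t=0.6600
    cross x-line → (3,4), t=1.6859 (wall)
  → r_1 = 1.6859
beam 2: φ=-45°, α=120°
  d=(-0.5000,0.8660)  start (1,3)  tX=1.0800 tY=0.3811  stride 1/|dx|=2.0000 1/|dy|=1.1547
    cross y-line → (1,4), t=0.3811
    cross x-line → (0,4), t=1.0800 (wall)
  → r_2 = 1.0800
beam 3: φ=45°, α=210°
  d=(-0.8660,-0.5000)  start (1,3)  tX=0.6235 tY=1.3400  stride 1/|dx|=1.1547 1/|dy|=2.0000
    cross x-line → (0,3), t=0.6235 (wall)
  → r_3 = 0.6235
beam 4: φ=135°, α=300°
  d=(0.5000,-0.8660)  start (1,3)  tX=0.9200 tY=0.7736  stride 1/|dx|=2.0000 1/|dy|=1.1547
    cross y-line → (1,2), t=0.7736
    cross x-line → (2,2), t=0.9200
    cross y-line → (2,1), t=1.9283
    cross x-line → (3,1), t=2.9200
    cross y-line → (3,0), t=3.0831 (wall)
  → r_4 = 3.0831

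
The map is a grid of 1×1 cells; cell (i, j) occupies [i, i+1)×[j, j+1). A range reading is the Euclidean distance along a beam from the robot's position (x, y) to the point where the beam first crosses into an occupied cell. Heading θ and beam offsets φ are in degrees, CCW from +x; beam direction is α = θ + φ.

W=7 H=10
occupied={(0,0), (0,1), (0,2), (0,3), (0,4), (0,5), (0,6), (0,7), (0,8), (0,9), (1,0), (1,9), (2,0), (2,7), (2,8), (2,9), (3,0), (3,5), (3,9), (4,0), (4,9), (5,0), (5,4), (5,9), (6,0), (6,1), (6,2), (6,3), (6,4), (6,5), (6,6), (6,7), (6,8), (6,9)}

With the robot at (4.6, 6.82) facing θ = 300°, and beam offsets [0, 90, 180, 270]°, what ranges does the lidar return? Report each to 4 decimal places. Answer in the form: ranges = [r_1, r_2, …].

ranges = [2.1016, 1.6166, 2.5172, 1.6400]

beam 1: φ=0°, α=300°
  d=(0.5000,-0.8660)  start (4,6)  tX=0.8000 tY=0.9469  stride 1/|dx|=2.0000 1/|dy|=1.1547
    cross x-line → (5,6), t=0.8000
    cross y-line → (5,5), t=0.9469
    cross y-line → (5,4), t=2.1016 (wall)
  → r_1 = 2.1016
beam 2: φ=90°, α=30°
  d=(0.8660,0.5000)  start (4,6)  tX=0.4619 tY=0.3600  stride 1/|dx|=1.1547 1/|dy|=2.0000
    cross y-line → (4,7), t=0.3600
    cross x-line → (5,7), t=0.4619
    cross x-line → (6,7), t=1.6166 (wall)
  → r_2 = 1.6166
beam 3: φ=180°, α=120°
  d=(-0.5000,0.8660)  start (4,6)  tX=1.2000 tY=0.2078  stride 1/|dx|=2.0000 1/|dy|=1.1547
    cross y-line → (4,7), t=0.2078
    cross x-line → (3,7), t=1.2000
    cross y-line → (3,8), t=1.3625
    cross y-line → (3,9), t=2.5172 (wall)
  → r_3 = 2.5172
beam 4: φ=270°, α=210°
  d=(-0.8660,-0.5000)  start (4,6)  tX=0.6928 tY=1.6400  stride 1/|dx|=1.1547 1/|dy|=2.0000
    cross x-line → (3,6), t=0.6928
    cross y-line → (3,5), t=1.6400 (wall)
  → r_4 = 1.6400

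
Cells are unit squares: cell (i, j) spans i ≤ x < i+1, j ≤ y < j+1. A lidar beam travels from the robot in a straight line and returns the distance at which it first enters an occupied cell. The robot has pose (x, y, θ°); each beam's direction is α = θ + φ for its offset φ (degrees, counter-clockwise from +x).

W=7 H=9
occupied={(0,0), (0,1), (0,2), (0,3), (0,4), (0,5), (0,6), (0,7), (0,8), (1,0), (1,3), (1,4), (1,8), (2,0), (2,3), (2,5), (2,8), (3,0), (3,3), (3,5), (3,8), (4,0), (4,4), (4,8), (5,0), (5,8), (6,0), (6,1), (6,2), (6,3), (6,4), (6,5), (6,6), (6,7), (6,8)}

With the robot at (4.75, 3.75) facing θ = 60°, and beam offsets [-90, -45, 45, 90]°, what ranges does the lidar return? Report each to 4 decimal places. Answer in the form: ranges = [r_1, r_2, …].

ranges = [1.4434, 1.2941, 0.2588, 0.5000]

beam 1: φ=-90°, α=330°
  cosα=0.8660 sinα=-0.5000 | (4,3) | tMaxX 0.2887 tMaxY 1.5000 | tΔX 1.1547 tΔY 2.0000
    t=0.2887 [x] (5,3)
    t=1.4434 [x] (6,3) — stop
  → r_1 = 1.4434
beam 2: φ=-45°, α=15°
  cosα=0.9659 sinα=0.2588 | (4,3) | tMaxX 0.2588 tMaxY 0.9659 | tΔX 1.0353 tΔY 3.8637
    t=0.2588 [x] (5,3)
    t=0.9659 [y] (5,4)
    t=1.2941 [x] (6,4) — stop
  → r_2 = 1.2941
beam 3: φ=45°, α=105°
  cosα=-0.2588 sinα=0.9659 | (4,3) | tMaxX 2.8978 tMaxY 0.2588 | tΔX 3.8637 tΔY 1.0353
    t=0.2588 [y] (4,4) — stop
  → r_3 = 0.2588
beam 4: φ=90°, α=150°
  cosα=-0.8660 sinα=0.5000 | (4,3) | tMaxX 0.8660 tMaxY 0.5000 | tΔX 1.1547 tΔY 2.0000
    t=0.5000 [y] (4,4) — stop
  → r_4 = 0.5000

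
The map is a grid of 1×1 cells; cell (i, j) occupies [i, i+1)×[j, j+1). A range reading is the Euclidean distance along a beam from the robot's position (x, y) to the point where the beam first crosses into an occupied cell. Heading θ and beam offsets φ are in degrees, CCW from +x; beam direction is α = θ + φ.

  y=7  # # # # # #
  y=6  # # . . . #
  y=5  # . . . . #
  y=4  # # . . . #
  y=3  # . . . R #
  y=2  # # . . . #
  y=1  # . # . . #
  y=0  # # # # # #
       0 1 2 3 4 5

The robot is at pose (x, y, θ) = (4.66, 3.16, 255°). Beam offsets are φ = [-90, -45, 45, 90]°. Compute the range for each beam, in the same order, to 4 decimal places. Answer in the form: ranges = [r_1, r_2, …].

beam 1: φ=-90°, α=165°
  cosα=-0.9659 sinα=0.2588 | (4,3) | tMaxX 0.6833 tMaxY 3.2455 | tΔX 1.0353 tΔY 3.8637
    t=0.6833 [x] (3,3)
    t=1.7186 [x] (2,3)
    t=2.7538 [x] (1,3)
    t=3.2455 [y] (1,4) — stop
  → r_1 = 3.2455
beam 2: φ=-45°, α=210°
  cosα=-0.8660 sinα=-0.5000 | (4,3) | tMaxX 0.7621 tMaxY 0.3200 | tΔX 1.1547 tΔY 2.0000
    t=0.3200 [y] (4,2)
    t=0.7621 [x] (3,2)
    t=1.9168 [x] (2,2)
    t=2.3200 [y] (2,1) — stop
  → r_2 = 2.3200
beam 3: φ=45°, α=300°
  cosα=0.5000 sinα=-0.8660 | (4,3) | tMaxX 0.6800 tMaxY 0.1848 | tΔX 2.0000 tΔY 1.1547
    t=0.1848 [y] (4,2)
    t=0.6800 [x] (5,2) — stop
  → r_3 = 0.6800
beam 4: φ=90°, α=345°
  cosα=0.9659 sinα=-0.2588 | (4,3) | tMaxX 0.3520 tMaxY 0.6182 | tΔX 1.0353 tΔY 3.8637
    t=0.3520 [x] (5,3) — stop
  → r_4 = 0.3520

ranges = [3.2455, 2.3200, 0.6800, 0.3520]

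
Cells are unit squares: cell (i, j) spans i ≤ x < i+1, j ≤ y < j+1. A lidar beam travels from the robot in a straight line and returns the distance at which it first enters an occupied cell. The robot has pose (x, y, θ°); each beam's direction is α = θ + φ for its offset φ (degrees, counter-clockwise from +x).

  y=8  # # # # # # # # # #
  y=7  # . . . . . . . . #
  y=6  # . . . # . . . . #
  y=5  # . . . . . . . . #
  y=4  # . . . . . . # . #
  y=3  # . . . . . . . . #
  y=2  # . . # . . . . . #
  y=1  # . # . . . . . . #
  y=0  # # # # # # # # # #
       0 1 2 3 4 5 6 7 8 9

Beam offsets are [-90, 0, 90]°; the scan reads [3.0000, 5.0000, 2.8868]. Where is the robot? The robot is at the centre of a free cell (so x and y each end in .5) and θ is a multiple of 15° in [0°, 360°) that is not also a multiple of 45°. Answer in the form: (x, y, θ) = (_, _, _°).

(x, y, θ) = (6.5, 6.5, 240°)

Enumerate (i+0.5, j+0.5, θ) over the 52 free cells and 16 admissible headings. For each, cast all 3 beams and compare to the given ranges.
  (7.5, 7.5, 105°): beam 1 = 1.5529 ≠ 3.0000 ✗
  (5.5, 1.5, 15°): beam 1 = 0.5176 ≠ 3.0000 ✗
  (6.5, 1.5, 240°): beam 1 = 2.8868 ≠ 3.0000 ✗
  (8.5, 1.5, 255°): beam 1 = 4.6587 ≠ 3.0000 ✗
  (5.5, 3.5, 240°): beam 1 = 5.1962 ≠ 3.0000 ✗
  …
  (6.5, 6.5, 240°): r_1=3.0000, r_2=5.0000, r_3=2.8868 — all match ✓
Unique over the lattice → pose = (6.5, 6.5, 240°).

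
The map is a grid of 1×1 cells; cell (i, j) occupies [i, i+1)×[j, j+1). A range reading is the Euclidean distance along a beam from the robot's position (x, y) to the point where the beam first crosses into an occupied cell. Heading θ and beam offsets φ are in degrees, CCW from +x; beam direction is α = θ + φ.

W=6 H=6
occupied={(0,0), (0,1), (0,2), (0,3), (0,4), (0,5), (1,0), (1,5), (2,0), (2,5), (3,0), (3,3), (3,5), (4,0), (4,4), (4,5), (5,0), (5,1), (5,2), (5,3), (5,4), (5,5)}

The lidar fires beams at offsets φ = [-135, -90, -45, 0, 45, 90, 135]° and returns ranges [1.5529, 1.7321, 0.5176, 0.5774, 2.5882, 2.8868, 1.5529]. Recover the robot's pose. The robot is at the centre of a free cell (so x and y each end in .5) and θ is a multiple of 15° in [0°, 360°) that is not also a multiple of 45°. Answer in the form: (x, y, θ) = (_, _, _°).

Enumerate (i+0.5, j+0.5, θ) over the 14 free cells and 16 admissible headings. For each, cast all 7 beams and compare to the given ranges.
  (3.5, 4.5, 75°): beam 1 = 0.5774 ≠ 1.5529 ✗
  (4.5, 1.5, 255°): beam 1 = 1.7321 ≠ 1.5529 ✗
  (1.5, 1.5, 60°): beam 1 = 0.5176 ≠ 1.5529 ✗
  (2.5, 4.5, 300°): beam 3 = 3.6235 ≠ 0.5176 ✗
  (3.5, 4.5, 300°): beam 1 = 1.9319 ≠ 1.5529 ✗
  …
  (3.5, 2.5, 120°): r_1=1.5529, r_2=1.7321, r_3=0.5176, r_4=0.5774, r_5=2.5882, r_6=2.8868, r_7=1.5529 — all match ✓
Unique over the lattice → pose = (3.5, 2.5, 120°).

(x, y, θ) = (3.5, 2.5, 120°)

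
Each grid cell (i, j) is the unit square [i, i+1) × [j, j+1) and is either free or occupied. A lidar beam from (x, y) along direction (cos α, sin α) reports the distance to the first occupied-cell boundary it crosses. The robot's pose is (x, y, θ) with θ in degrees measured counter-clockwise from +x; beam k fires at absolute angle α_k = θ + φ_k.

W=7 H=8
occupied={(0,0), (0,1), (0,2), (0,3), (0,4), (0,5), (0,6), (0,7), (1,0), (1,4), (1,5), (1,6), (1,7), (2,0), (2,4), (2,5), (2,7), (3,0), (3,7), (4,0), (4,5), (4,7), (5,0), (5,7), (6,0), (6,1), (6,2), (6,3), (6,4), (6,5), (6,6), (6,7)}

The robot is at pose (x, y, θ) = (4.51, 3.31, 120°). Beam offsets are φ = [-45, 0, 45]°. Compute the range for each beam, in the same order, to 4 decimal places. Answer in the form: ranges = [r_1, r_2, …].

beam 1: φ=-45°, α=75°
  d=(0.2588,0.9659)  start (4,3)  tX=1.8932 tY=0.7143  stride 1/|dx|=3.8637 1/|dy|=1.0353
    cross y-line → (4,4), t=0.7143
    cross y-line → (4,5), t=1.7496 (wall)
  → r_1 = 1.7496
beam 2: φ=0°, α=120°
  d=(-0.5000,0.8660)  start (4,3)  tX=1.0200 tY=0.7967  stride 1/|dx|=2.0000 1/|dy|=1.1547
    cross y-line → (4,4), t=0.7967
    cross x-line → (3,4), t=1.0200
    cross y-line → (3,5), t=1.9514
    cross x-line → (2,5), t=3.0200 (wall)
  → r_2 = 3.0200
beam 3: φ=45°, α=165°
  d=(-0.9659,0.2588)  start (4,3)  tX=0.5280 tY=2.6660  stride 1/|dx|=1.0353 1/|dy|=3.8637
    cross x-line → (3,3), t=0.5280
    cross x-line → (2,3), t=1.5633
    cross x-line → (1,3), t=2.5985
    cross y-line → (1,4), t=2.6660 (wall)
  → r_3 = 2.6660

ranges = [1.7496, 3.0200, 2.6660]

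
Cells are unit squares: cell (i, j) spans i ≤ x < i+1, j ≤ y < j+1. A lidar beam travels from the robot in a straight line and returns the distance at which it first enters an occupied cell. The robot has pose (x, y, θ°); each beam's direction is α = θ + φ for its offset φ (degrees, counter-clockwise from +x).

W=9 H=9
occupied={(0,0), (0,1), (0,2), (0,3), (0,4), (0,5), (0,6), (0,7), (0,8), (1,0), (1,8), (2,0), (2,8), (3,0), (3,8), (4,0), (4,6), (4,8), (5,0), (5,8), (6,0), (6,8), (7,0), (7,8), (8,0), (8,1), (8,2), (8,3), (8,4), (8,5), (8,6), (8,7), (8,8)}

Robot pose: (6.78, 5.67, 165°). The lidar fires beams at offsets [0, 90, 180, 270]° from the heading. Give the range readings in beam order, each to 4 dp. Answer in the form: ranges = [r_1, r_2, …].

beam 1: φ=0°, α=165°
  direction (-0.9659, 0.2588); cell (6,5); t to first gridline: x 0.8075, y 1.2750 (then +1.0353 / +3.8637)
    (5,5) via x @ 0.8075
    (5,6) via y @ 1.2750
    (4,6) via x @ 1.8428  # hit
  → r_1 = 1.8428
beam 2: φ=90°, α=255°
  direction (-0.2588, -0.9659); cell (6,5); t to first gridline: x 3.0137, y 0.6936 (then +3.8637 / +1.0353)
    (6,4) via y @ 0.6936
    (6,3) via y @ 1.7289
    (6,2) via y @ 2.7642
    (5,2) via x @ 3.0137
    (5,1) via y @ 3.7995
    (5,0) via y @ 4.8347  # hit
  → r_2 = 4.8347
beam 3: φ=180°, α=345°
  direction (0.9659, -0.2588); cell (6,5); t to first gridline: x 0.2278, y 2.5887 (then +1.0353 / +3.8637)
    (7,5) via x @ 0.2278
    (8,5) via x @ 1.2630  # hit
  → r_3 = 1.2630
beam 4: φ=270°, α=75°
  direction (0.2588, 0.9659); cell (6,5); t to first gridline: x 0.8500, y 0.3416 (then +3.8637 / +1.0353)
    (6,6) via y @ 0.3416
    (7,6) via x @ 0.8500
    (7,7) via y @ 1.3769
    (7,8) via y @ 2.4122  # hit
  → r_4 = 2.4122

ranges = [1.8428, 4.8347, 1.2630, 2.4122]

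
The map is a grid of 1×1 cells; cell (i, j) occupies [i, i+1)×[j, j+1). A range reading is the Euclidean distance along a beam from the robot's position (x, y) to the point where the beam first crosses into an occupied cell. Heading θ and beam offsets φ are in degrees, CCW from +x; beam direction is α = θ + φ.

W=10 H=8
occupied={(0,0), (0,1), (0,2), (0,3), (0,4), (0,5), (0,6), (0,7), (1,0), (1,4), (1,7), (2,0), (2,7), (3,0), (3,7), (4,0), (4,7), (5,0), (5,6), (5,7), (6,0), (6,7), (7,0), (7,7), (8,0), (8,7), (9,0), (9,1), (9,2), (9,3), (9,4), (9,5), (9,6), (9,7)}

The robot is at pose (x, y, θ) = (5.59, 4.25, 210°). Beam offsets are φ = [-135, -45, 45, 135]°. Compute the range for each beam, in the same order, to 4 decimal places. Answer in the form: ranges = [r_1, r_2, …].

ranges = [2.8470, 4.7519, 3.3646, 3.5303]

beam 1: φ=-135°, α=75°
  cosα=0.2588 sinα=0.9659 | (5,4) | tMaxX 1.5841 tMaxY 0.7765 | tΔX 3.8637 tΔY 1.0353
    t=0.7765 [y] (5,5)
    t=1.5841 [x] (6,5)
    t=1.8117 [y] (6,6)
    t=2.8470 [y] (6,7) — stop
  → r_1 = 2.8470
beam 2: φ=-45°, α=165°
  cosα=-0.9659 sinα=0.2588 | (5,4) | tMaxX 0.6108 tMaxY 2.8978 | tΔX 1.0353 tΔY 3.8637
    t=0.6108 [x] (4,4)
    t=1.6461 [x] (3,4)
    t=2.6814 [x] (2,4)
    t=2.8978 [y] (2,5)
    t=3.7166 [x] (1,5)
    t=4.7519 [x] (0,5) — stop
  → r_2 = 4.7519
beam 3: φ=45°, α=255°
  cosα=-0.2588 sinα=-0.9659 | (5,4) | tMaxX 2.2796 tMaxY 0.2588 | tΔX 3.8637 tΔY 1.0353
    t=0.2588 [y] (5,3)
    t=1.2941 [y] (5,2)
    t=2.2796 [x] (4,2)
    t=2.3294 [y] (4,1)
    t=3.3646 [y] (4,0) — stop
  → r_3 = 3.3646
beam 4: φ=135°, α=345°
  cosα=0.9659 sinα=-0.2588 | (5,4) | tMaxX 0.4245 tMaxY 0.9659 | tΔX 1.0353 tΔY 3.8637
    t=0.4245 [x] (6,4)
    t=0.9659 [y] (6,3)
    t=1.4597 [x] (7,3)
    t=2.4950 [x] (8,3)
    t=3.5303 [x] (9,3) — stop
  → r_4 = 3.5303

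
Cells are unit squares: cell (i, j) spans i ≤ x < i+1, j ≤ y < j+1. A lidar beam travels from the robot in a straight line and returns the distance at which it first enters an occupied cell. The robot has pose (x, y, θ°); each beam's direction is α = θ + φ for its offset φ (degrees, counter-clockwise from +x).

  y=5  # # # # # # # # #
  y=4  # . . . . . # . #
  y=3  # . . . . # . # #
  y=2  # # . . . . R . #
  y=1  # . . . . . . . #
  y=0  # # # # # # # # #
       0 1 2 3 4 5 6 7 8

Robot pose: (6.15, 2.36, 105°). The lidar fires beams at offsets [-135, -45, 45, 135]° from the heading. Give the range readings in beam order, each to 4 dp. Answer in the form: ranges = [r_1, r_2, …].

beam 1: φ=-135°, α=330°
  direction (0.8660, -0.5000); cell (6,2); t to first gridline: x 0.9815, y 0.7200 (then +1.1547 / +2.0000)
    (6,1) via y @ 0.7200
    (7,1) via x @ 0.9815
    (8,1) via x @ 2.1362  # hit
  → r_1 = 2.1362
beam 2: φ=-45°, α=60°
  direction (0.5000, 0.8660); cell (6,2); t to first gridline: x 1.7000, y 0.7390 (then +2.0000 / +1.1547)
    (6,3) via y @ 0.7390
    (7,3) via x @ 1.7000  # hit
  → r_2 = 1.7000
beam 3: φ=45°, α=150°
  direction (-0.8660, 0.5000); cell (6,2); t to first gridline: x 0.1732, y 1.2800 (then +1.1547 / +2.0000)
    (5,2) via x @ 0.1732
    (5,3) via y @ 1.2800  # hit
  → r_3 = 1.2800
beam 4: φ=135°, α=240°
  direction (-0.5000, -0.8660); cell (6,2); t to first gridline: x 0.3000, y 0.4157 (then +2.0000 / +1.1547)
    (5,2) via x @ 0.3000
    (5,1) via y @ 0.4157
    (5,0) via y @ 1.5704  # hit
  → r_4 = 1.5704

ranges = [2.1362, 1.7000, 1.2800, 1.5704]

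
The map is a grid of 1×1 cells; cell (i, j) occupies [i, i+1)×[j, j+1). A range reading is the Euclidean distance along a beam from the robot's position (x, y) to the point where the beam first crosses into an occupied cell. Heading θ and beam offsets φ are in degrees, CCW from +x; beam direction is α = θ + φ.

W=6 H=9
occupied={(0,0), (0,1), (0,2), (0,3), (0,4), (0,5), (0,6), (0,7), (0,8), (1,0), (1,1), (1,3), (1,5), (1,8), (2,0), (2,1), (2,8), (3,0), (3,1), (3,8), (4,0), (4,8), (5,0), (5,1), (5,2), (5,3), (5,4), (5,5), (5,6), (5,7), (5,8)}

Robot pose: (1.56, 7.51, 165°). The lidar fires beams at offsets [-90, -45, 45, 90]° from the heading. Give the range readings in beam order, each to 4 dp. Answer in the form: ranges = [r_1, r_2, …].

beam 1: φ=-90°, α=75°
  direction (0.2588, 0.9659); cell (1,7); t to first gridline: x 1.7000, y 0.5073 (then +3.8637 / +1.0353)
    (1,8) via y @ 0.5073  # hit
  → r_1 = 0.5073
beam 2: φ=-45°, α=120°
  direction (-0.5000, 0.8660); cell (1,7); t to first gridline: x 1.1200, y 0.5658 (then +2.0000 / +1.1547)
    (1,8) via y @ 0.5658  # hit
  → r_2 = 0.5658
beam 3: φ=45°, α=210°
  direction (-0.8660, -0.5000); cell (1,7); t to first gridline: x 0.6466, y 1.0200 (then +1.1547 / +2.0000)
    (0,7) via x @ 0.6466  # hit
  → r_3 = 0.6466
beam 4: φ=90°, α=255°
  direction (-0.2588, -0.9659); cell (1,7); t to first gridline: x 2.1637, y 0.5280 (then +3.8637 / +1.0353)
    (1,6) via y @ 0.5280
    (1,5) via y @ 1.5633  # hit
  → r_4 = 1.5633

ranges = [0.5073, 0.5658, 0.6466, 1.5633]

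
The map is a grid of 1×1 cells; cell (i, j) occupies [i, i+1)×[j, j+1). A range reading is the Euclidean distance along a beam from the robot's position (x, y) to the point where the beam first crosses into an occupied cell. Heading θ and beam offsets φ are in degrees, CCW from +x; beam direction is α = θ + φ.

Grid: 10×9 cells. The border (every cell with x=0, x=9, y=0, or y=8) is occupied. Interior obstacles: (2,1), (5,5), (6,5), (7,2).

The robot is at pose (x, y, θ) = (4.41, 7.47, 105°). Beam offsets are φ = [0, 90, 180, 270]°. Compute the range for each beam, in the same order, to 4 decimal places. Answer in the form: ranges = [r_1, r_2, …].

beam 1: φ=0°, α=105°
  cosα=-0.2588 sinα=0.9659 | (4,7) | tMaxX 1.5841 tMaxY 0.5487 | tΔX 3.8637 tΔY 1.0353
    t=0.5487 [y] (4,8) — stop
  → r_1 = 0.5487
beam 2: φ=90°, α=195°
  cosα=-0.9659 sinα=-0.2588 | (4,7) | tMaxX 0.4245 tMaxY 1.8159 | tΔX 1.0353 tΔY 3.8637
    t=0.4245 [x] (3,7)
    t=1.4597 [x] (2,7)
    t=1.8159 [y] (2,6)
    t=2.4950 [x] (1,6)
    t=3.5303 [x] (0,6) — stop
  → r_2 = 3.5303
beam 3: φ=180°, α=285°
  cosα=0.2588 sinα=-0.9659 | (4,7) | tMaxX 2.2796 tMaxY 0.4866 | tΔX 3.8637 tΔY 1.0353
    t=0.4866 [y] (4,6)
    t=1.5219 [y] (4,5)
    t=2.2796 [x] (5,5) — stop
  → r_3 = 2.2796
beam 4: φ=270°, α=15°
  cosα=0.9659 sinα=0.2588 | (4,7) | tMaxX 0.6108 tMaxY 2.0478 | tΔX 1.0353 tΔY 3.8637
    t=0.6108 [x] (5,7)
    t=1.6461 [x] (6,7)
    t=2.0478 [y] (6,8) — stop
  → r_4 = 2.0478

ranges = [0.5487, 3.5303, 2.2796, 2.0478]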